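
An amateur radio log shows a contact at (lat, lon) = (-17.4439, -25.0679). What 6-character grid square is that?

HH72ln

Shift to the Maidenhead origin (180°W, 90°S): lon 154.9321, lat 72.5561.
Field: lon ⌊154.9321/20⌋ = 7 → H; lat ⌊72.5561/10⌋ = 7 → H.
Square: lon ⌊14.9321/2⌋ = 7; lat ⌊2.5561/1⌋ = 2.
Subsquare: lon ⌊0.9321/0.0833333⌋ = 11 → l; lat ⌊0.5561/0.0416667⌋ = 13 → n.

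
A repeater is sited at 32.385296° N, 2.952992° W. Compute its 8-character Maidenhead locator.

IM82mj52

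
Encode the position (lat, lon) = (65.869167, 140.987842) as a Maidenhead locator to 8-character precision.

Shift to the Maidenhead origin (180°W, 90°S): lon 320.98784, lat 155.86917.
Field: 320.98784/20 → 16 → Q, 155.86917/10 → 15 → P; chars QP.
Square: 0.98784/2 → 0, 5.86917/1 → 5; chars 05.
Subsquare: 0.98784/0.0833333 → 11 → l, 0.86917/0.0416667 → 20 → u; chars lu.
Extended square: 0.07118/0.00833333 → 8, 0.03583/0.00416667 → 8; chars 88.

QP05lu88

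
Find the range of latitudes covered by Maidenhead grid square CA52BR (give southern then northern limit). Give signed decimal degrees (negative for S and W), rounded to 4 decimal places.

Field C=2, A=0: +2·20° lon, +0·10° lat → SW at lon -140°, lat -90°.
Square 5, 2: +5·2° lon, +2·1° lat → SW at lon -130°, lat -88°.
Subsquare b=1, r=17: +1·0.0833333° lon, +17·0.0416667° lat → SW at lon -129.917°, lat -87.2917°.
Cell spans 0.0833333° lon × 0.0416667° lat.
south -87.2917, north -87.2500.

-87.2917, -87.2500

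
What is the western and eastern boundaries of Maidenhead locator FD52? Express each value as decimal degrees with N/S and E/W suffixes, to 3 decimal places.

70.000° W, 68.000° W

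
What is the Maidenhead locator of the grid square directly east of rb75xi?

RB85ai

Longitude subsquare x = 23; +1 → 24, wraps to 0 = a, carry into square.
Longitude square 7; +1 → 8.
The latitude characters are unchanged.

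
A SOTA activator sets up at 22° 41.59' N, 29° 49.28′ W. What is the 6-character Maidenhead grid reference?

HL52cq

Shift to the Maidenhead origin (180°W, 90°S): lon 150.1787, lat 112.6932.
Field: 150.1787/20 → 7 → H, 112.6932/10 → 11 → L; chars HL.
Square: 10.1787/2 → 5, 2.6932/1 → 2; chars 52.
Subsquare: 0.1787/0.0833333 → 2 → c, 0.6932/0.0416667 → 16 → q; chars cq.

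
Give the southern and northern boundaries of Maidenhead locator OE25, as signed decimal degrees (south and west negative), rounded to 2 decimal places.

-45.00, -44.00

Field O=14, E=4: +14·20° lon, +4·10° lat → SW at lon 100°, lat -50°.
Square 2, 5: +2·2° lon, +5·1° lat → SW at lon 104°, lat -45°.
Cell spans 2° lon × 1° lat.
south -45.00, north -44.00.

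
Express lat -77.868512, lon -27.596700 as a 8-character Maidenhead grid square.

HB62ed81

Shift to the Maidenhead origin (180°W, 90°S): lon 152.40330, lat 12.13149.
Field: lon ⌊152.40330/20⌋ = 7 → H; lat ⌊12.13149/10⌋ = 1 → B.
Square: lon ⌊12.40330/2⌋ = 6; lat ⌊2.13149/1⌋ = 2.
Subsquare: lon ⌊0.40330/0.0833333⌋ = 4 → e; lat ⌊0.13149/0.0416667⌋ = 3 → d.
Extended square: lon ⌊0.06997/0.00833333⌋ = 8; lat ⌊0.00649/0.00416667⌋ = 1.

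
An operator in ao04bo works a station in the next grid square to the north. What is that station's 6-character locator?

AO04bp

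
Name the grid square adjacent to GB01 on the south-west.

FB90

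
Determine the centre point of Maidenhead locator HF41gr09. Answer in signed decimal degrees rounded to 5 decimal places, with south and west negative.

-38.25208, -31.49583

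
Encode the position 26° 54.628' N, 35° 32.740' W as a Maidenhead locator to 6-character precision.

HL26fv

Offset from 180°W / 90°S: lon 144.4543°, lat 116.9105°.
Field (20°×10°, letters A–R): 144.4543/20 → 7 → H, 116.9105/10 → 11 → L; chars HL.
Square (2°×1°, digits 0–9): 4.4543/2 → 2, 6.9105/1 → 6; chars 26.
Subsquare (5′×2.5′, letters a–x): 0.4543/0.0833333 → 5 → f, 0.9105/0.0416667 → 21 → v; chars fv.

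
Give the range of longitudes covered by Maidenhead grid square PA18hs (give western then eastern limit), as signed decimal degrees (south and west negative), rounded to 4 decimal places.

122.5833, 122.6667

Field P=15, A=0: +15·20° lon, +0·10° lat → SW at lon 120°, lat -90°.
Square 1, 8: +1·2° lon, +8·1° lat → SW at lon 122°, lat -82°.
Subsquare h=7, s=18: +7·0.0833333° lon, +18·0.0416667° lat → SW at lon 122.583°, lat -81.25°.
Cell spans 0.0833333° lon × 0.0416667° lat.
west 122.5833, east 122.6667.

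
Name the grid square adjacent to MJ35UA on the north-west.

Longitude subsquare u = 20; −1 → 19 = t.
Latitude subsquare a = 0; +1 → 1 = b.

MJ35tb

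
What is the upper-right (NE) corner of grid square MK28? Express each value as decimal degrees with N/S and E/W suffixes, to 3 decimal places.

Field M=12, K=10: +12·20° lon, +10·10° lat → SW at lon 60°, lat 10°.
Square 2, 8: +2·2° lon, +8·1° lat → SW at lon 64°, lat 18°.
Cell spans 2° lon × 1° lat. NE corner is SW corner plus one full cell.
latitude 19.000° N, longitude 66.000° E.

19.000° N, 66.000° E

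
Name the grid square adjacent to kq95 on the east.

Longitude square 9; +1 → 10, wraps to 0, carry into field.
Longitude field K = 10; +1 → 11 = L.
The latitude characters are unchanged.

LQ05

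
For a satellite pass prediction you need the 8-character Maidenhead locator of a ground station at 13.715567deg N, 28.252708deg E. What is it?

Add 180° to longitude and 90° to latitude: 208.25271, 103.71557.
Field: lon ⌊208.25271/20⌋ = 10 → K; lat ⌊103.71557/10⌋ = 10 → K.
Square: lon ⌊8.25271/2⌋ = 4; lat ⌊3.71557/1⌋ = 3.
Subsquare: lon ⌊0.25271/0.0833333⌋ = 3 → d; lat ⌊0.71557/0.0416667⌋ = 17 → r.
Extended square: lon ⌊0.00271/0.00833333⌋ = 0; lat ⌊0.00723/0.00416667⌋ = 1.

KK43dr01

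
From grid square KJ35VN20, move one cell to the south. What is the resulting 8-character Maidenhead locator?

KJ35vm29

Latitude extended square 0; −1 → -1, wraps to 9, carry into subsquare.
Latitude subsquare n = 13; −1 → 12 = m.
The longitude characters are unchanged.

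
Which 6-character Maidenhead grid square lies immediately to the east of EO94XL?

FO04al

Longitude subsquare x = 23; +1 → 24, wraps to 0 = a, carry into square.
Longitude square 9; +1 → 10, wraps to 0, carry into field.
Longitude field E = 4; +1 → 5 = F.
The latitude characters are unchanged.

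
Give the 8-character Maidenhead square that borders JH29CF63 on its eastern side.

Longitude extended square 6; +1 → 7.
The latitude characters are unchanged.

JH29cf73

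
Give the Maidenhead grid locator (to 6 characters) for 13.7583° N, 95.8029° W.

EK23cs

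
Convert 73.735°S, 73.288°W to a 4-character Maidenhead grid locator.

FB36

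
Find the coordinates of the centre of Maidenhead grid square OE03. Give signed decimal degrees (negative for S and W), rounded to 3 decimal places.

-46.500, 101.000

Field O=14, E=4: +14·20° lon, +4·10° lat → SW at lon 100°, lat -50°.
Square 0, 3: +0·2° lon, +3·1° lat → SW at lon 100°, lat -47°.
Cell spans 2° lon × 1° lat. Centre is SW corner plus half of each.
latitude -46.500, longitude 101.000.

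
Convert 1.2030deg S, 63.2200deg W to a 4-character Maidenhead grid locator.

Shift to the Maidenhead origin (180°W, 90°S): lon 116.78, lat 88.80.
Field (20°×10°, letters A–R): 116.78/20 → 5 → F, 88.80/10 → 8 → I; chars FI.
Square (2°×1°, digits 0–9): 16.78/2 → 8, 8.80/1 → 8; chars 88.

FI88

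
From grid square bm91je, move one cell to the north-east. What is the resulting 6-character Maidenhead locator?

BM91kf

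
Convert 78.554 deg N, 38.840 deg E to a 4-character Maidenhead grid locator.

KQ98

Shift to the Maidenhead origin (180°W, 90°S): lon 218.84, lat 168.55.
Field: lon ⌊218.84/20⌋ = 10 → K; lat ⌊168.55/10⌋ = 16 → Q.
Square: lon ⌊18.84/2⌋ = 9; lat ⌊8.55/1⌋ = 8.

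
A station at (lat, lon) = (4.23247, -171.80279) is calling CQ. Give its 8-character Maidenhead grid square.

Add 180° to longitude and 90° to latitude: 8.19721, 94.23247.
Field: lon ⌊8.19721/20⌋ = 0 → A; lat ⌊94.23247/10⌋ = 9 → J.
Square: lon ⌊8.19721/2⌋ = 4; lat ⌊4.23247/1⌋ = 4.
Subsquare: lon ⌊0.19721/0.0833333⌋ = 2 → c; lat ⌊0.23247/0.0416667⌋ = 5 → f.
Extended square: lon ⌊0.03054/0.00833333⌋ = 3; lat ⌊0.02414/0.00416667⌋ = 5.

AJ44cf35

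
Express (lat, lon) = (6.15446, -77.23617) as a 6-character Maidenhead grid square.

Shift to the Maidenhead origin (180°W, 90°S): lon 102.7638, lat 96.1545.
Field: 102.7638/20 → 5 → F, 96.1545/10 → 9 → J; chars FJ.
Square: 2.7638/2 → 1, 6.1545/1 → 6; chars 16.
Subsquare: 0.7638/0.0833333 → 9 → j, 0.1545/0.0416667 → 3 → d; chars jd.

FJ16jd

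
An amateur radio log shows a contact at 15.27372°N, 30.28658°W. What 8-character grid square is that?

Add 180° to longitude and 90° to latitude: 149.71342, 105.27372.
Field: lon ⌊149.71342/20⌋ = 7 → H; lat ⌊105.27372/10⌋ = 10 → K.
Square: lon ⌊9.71342/2⌋ = 4; lat ⌊5.27372/1⌋ = 5.
Subsquare: lon ⌊1.71342/0.0833333⌋ = 20 → u; lat ⌊0.27372/0.0416667⌋ = 6 → g.
Extended square: lon ⌊0.04675/0.00833333⌋ = 5; lat ⌊0.02372/0.00416667⌋ = 5.

HK45ug55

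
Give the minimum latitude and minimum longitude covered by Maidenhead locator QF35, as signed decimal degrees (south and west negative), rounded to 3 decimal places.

-35.000, 146.000

Field Q=16, F=5: +16·20° lon, +5·10° lat → SW at lon 140°, lat -40°.
Square 3, 5: +3·2° lon, +5·1° lat → SW at lon 146°, lat -35°.
latitude -35.000, longitude 146.000.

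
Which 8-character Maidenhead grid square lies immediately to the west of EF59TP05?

Longitude extended square 0; −1 → -1, wraps to 9, carry into subsquare.
Longitude subsquare t = 19; −1 → 18 = s.
The latitude characters are unchanged.

EF59sp95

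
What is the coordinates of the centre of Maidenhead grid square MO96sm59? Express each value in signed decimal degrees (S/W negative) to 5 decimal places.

56.53958, 79.54583

Field M=12, O=14: +12·20° lon, +14·10° lat → SW at lon 60°, lat 50°.
Square 9, 6: +9·2° lon, +6·1° lat → SW at lon 78°, lat 56°.
Subsquare s=18, m=12: +18·0.0833333° lon, +12·0.0416667° lat → SW at lon 79.5°, lat 56.5°.
Extended square 5, 9: +5·0.00833333° lon, +9·0.00416667° lat → SW at lon 79.5417°, lat 56.5375°.
Cell spans 0.00833333° lon × 0.00416667° lat. Centre is SW corner plus half of each.
latitude 56.53958, longitude 79.54583.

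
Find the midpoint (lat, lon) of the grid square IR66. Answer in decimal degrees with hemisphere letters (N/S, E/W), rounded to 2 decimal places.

Field I=8, R=17: +8·20° lon, +17·10° lat → SW at lon -20°, lat 80°.
Square 6, 6: +6·2° lon, +6·1° lat → SW at lon -8°, lat 86°.
Cell spans 2° lon × 1° lat. Centre is SW corner plus half of each.
latitude 86.50° N, longitude 7.00° W.

86.50° N, 7.00° W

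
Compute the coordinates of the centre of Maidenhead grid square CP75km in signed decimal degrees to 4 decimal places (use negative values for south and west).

65.5208, -125.1250

Field C=2, P=15: +2·20° lon, +15·10° lat → SW at lon -140°, lat 60°.
Square 7, 5: +7·2° lon, +5·1° lat → SW at lon -126°, lat 65°.
Subsquare k=10, m=12: +10·0.0833333° lon, +12·0.0416667° lat → SW at lon -125.167°, lat 65.5°.
Cell spans 0.0833333° lon × 0.0416667° lat. Centre is SW corner plus half of each.
latitude 65.5208, longitude -125.1250.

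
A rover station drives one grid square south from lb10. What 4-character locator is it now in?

LA19

Latitude square 0; −1 → -1, wraps to 9, carry into field.
Latitude field B = 1; −1 → 0 = A.
The longitude characters are unchanged.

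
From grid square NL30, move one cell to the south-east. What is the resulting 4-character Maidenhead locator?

Longitude square 3; +1 → 4.
Latitude square 0; −1 → -1, wraps to 9, carry into field.
Latitude field L = 11; −1 → 10 = K.

NK49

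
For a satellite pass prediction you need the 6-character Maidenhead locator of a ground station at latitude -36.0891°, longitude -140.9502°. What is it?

BF93mv

Shift to the Maidenhead origin (180°W, 90°S): lon 39.0498, lat 53.9109.
Field: lon ⌊39.0498/20⌋ = 1 → B; lat ⌊53.9109/10⌋ = 5 → F.
Square: lon ⌊19.0498/2⌋ = 9; lat ⌊3.9109/1⌋ = 3.
Subsquare: lon ⌊1.0498/0.0833333⌋ = 12 → m; lat ⌊0.9109/0.0416667⌋ = 21 → v.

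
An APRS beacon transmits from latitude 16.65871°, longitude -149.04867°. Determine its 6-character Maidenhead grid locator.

Add 180° to longitude and 90° to latitude: 30.9513, 106.6587.
Field: 30.9513/20 → 1 → B, 106.6587/10 → 10 → K; chars BK.
Square: 10.9513/2 → 5, 6.6587/1 → 6; chars 56.
Subsquare: 0.9513/0.0833333 → 11 → l, 0.6587/0.0416667 → 15 → p; chars lp.

BK56lp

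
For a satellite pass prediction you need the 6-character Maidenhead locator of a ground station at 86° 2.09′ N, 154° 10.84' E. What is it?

QR76ca

Shift to the Maidenhead origin (180°W, 90°S): lon 334.1807, lat 176.0348.
Field (20°×10°, letters A–R): lon ⌊334.1807/20⌋ = 16 → Q; lat ⌊176.0348/10⌋ = 17 → R.
Square (2°×1°, digits 0–9): lon ⌊14.1807/2⌋ = 7; lat ⌊6.0348/1⌋ = 6.
Subsquare (5′×2.5′, letters a–x): lon ⌊0.1807/0.0833333⌋ = 2 → c; lat ⌊0.0348/0.0416667⌋ = 0 → a.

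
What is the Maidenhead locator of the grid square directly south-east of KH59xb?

Longitude subsquare x = 23; +1 → 24, wraps to 0 = a, carry into square.
Longitude square 5; +1 → 6.
Latitude subsquare b = 1; −1 → 0 = a.

KH69aa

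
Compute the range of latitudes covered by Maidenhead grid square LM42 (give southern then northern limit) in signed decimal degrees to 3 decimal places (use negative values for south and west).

Field L=11, M=12: +11·20° lon, +12·10° lat → SW at lon 40°, lat 30°.
Square 4, 2: +4·2° lon, +2·1° lat → SW at lon 48°, lat 32°.
Cell spans 2° lon × 1° lat.
south 32.000, north 33.000.

32.000, 33.000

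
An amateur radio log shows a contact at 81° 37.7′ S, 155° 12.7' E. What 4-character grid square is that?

Shift to the Maidenhead origin (180°W, 90°S): lon 335.21, lat 8.37.
Field: 335.21/20 → 16 → Q, 8.37/10 → 0 → A; chars QA.
Square: 15.21/2 → 7, 8.37/1 → 8; chars 78.

QA78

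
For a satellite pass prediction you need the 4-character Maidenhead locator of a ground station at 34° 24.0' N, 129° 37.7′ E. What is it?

PM44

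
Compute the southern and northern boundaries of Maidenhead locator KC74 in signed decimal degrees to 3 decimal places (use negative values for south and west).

-66.000, -65.000

Field K=10, C=2: +10·20° lon, +2·10° lat → SW at lon 20°, lat -70°.
Square 7, 4: +7·2° lon, +4·1° lat → SW at lon 34°, lat -66°.
Cell spans 2° lon × 1° lat.
south -66.000, north -65.000.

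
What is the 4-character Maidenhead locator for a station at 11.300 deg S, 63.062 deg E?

MH18

Shift to the Maidenhead origin (180°W, 90°S): lon 243.06, lat 78.70.
Field: 243.06/20 → 12 → M, 78.70/10 → 7 → H; chars MH.
Square: 3.06/2 → 1, 8.70/1 → 8; chars 18.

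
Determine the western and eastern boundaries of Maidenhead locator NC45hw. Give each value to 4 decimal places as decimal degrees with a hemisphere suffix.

Field N=13, C=2: +13·20° lon, +2·10° lat → SW at lon 80°, lat -70°.
Square 4, 5: +4·2° lon, +5·1° lat → SW at lon 88°, lat -65°.
Subsquare h=7, w=22: +7·0.0833333° lon, +22·0.0416667° lat → SW at lon 88.5833°, lat -64.0833°.
Cell spans 0.0833333° lon × 0.0416667° lat.
west 88.5833° E, east 88.6667° E.

88.5833° E, 88.6667° E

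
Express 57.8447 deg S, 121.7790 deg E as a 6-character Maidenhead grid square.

PD02vd

Shift to the Maidenhead origin (180°W, 90°S): lon 301.7790, lat 32.1553.
Field: 301.7790/20 → 15 → P, 32.1553/10 → 3 → D; chars PD.
Square: 1.7790/2 → 0, 2.1553/1 → 2; chars 02.
Subsquare: 1.7790/0.0833333 → 21 → v, 0.1553/0.0416667 → 3 → d; chars vd.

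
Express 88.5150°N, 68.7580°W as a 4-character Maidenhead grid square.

FR58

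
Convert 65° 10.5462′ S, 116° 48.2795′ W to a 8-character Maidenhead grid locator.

Add 180° to longitude and 90° to latitude: 63.19534, 24.82423.
Field: 63.19534/20 → 3 → D, 24.82423/10 → 2 → C; chars DC.
Square: 3.19534/2 → 1, 4.82423/1 → 4; chars 14.
Subsquare: 1.19534/0.0833333 → 14 → o, 0.82423/0.0416667 → 19 → t; chars ot.
Extended square: 0.02867/0.00833333 → 3, 0.03256/0.00416667 → 7; chars 37.

DC14ot37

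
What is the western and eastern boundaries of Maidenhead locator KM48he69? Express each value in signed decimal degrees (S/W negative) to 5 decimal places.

Field K=10, M=12: +10·20° lon, +12·10° lat → SW at lon 20°, lat 30°.
Square 4, 8: +4·2° lon, +8·1° lat → SW at lon 28°, lat 38°.
Subsquare h=7, e=4: +7·0.0833333° lon, +4·0.0416667° lat → SW at lon 28.5833°, lat 38.1667°.
Extended square 6, 9: +6·0.00833333° lon, +9·0.00416667° lat → SW at lon 28.6333°, lat 38.2042°.
Cell spans 0.00833333° lon × 0.00416667° lat.
west 28.63333, east 28.64167.

28.63333, 28.64167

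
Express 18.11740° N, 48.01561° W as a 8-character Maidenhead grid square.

GK58xc88

Add 180° to longitude and 90° to latitude: 131.98439, 108.11740.
Field: lon ⌊131.98439/20⌋ = 6 → G; lat ⌊108.11740/10⌋ = 10 → K.
Square: lon ⌊11.98439/2⌋ = 5; lat ⌊8.11740/1⌋ = 8.
Subsquare: lon ⌊1.98439/0.0833333⌋ = 23 → x; lat ⌊0.11740/0.0416667⌋ = 2 → c.
Extended square: lon ⌊0.06772/0.00833333⌋ = 8; lat ⌊0.03407/0.00416667⌋ = 8.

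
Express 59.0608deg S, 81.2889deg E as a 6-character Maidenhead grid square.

ND00pw

Add 180° to longitude and 90° to latitude: 261.2889, 30.9392.
Field: lon ⌊261.2889/20⌋ = 13 → N; lat ⌊30.9392/10⌋ = 3 → D.
Square: lon ⌊1.2889/2⌋ = 0; lat ⌊0.9392/1⌋ = 0.
Subsquare: lon ⌊1.2889/0.0833333⌋ = 15 → p; lat ⌊0.9392/0.0416667⌋ = 22 → w.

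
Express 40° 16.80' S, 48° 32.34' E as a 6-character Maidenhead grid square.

LE49gr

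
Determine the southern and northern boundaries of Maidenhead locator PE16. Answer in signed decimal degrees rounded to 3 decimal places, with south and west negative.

-44.000, -43.000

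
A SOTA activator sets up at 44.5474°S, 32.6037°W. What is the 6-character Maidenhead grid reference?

HE35qk

Offset from 180°W / 90°S: lon 147.3963°, lat 45.4526°.
Field: lon ⌊147.3963/20⌋ = 7 → H; lat ⌊45.4526/10⌋ = 4 → E.
Square: lon ⌊7.3963/2⌋ = 3; lat ⌊5.4526/1⌋ = 5.
Subsquare: lon ⌊1.3963/0.0833333⌋ = 16 → q; lat ⌊0.4526/0.0416667⌋ = 10 → k.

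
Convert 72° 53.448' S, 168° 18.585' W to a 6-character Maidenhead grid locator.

AB57uc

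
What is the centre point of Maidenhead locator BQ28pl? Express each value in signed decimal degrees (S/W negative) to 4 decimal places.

78.4792, -154.7083

Field B=1, Q=16: +1·20° lon, +16·10° lat → SW at lon -160°, lat 70°.
Square 2, 8: +2·2° lon, +8·1° lat → SW at lon -156°, lat 78°.
Subsquare p=15, l=11: +15·0.0833333° lon, +11·0.0416667° lat → SW at lon -154.75°, lat 78.4583°.
Cell spans 0.0833333° lon × 0.0416667° lat. Centre is SW corner plus half of each.
latitude 78.4792, longitude -154.7083.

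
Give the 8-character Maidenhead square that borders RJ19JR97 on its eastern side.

RJ19kr07

Longitude extended square 9; +1 → 10, wraps to 0, carry into subsquare.
Longitude subsquare j = 9; +1 → 10 = k.
The latitude characters are unchanged.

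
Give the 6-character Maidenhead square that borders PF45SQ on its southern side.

PF45sp

Latitude subsquare q = 16; −1 → 15 = p.
The longitude characters are unchanged.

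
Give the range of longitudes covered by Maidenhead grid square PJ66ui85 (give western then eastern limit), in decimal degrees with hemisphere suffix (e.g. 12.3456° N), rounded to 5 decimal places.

133.73333° E, 133.74167° E

Field P=15, J=9: +15·20° lon, +9·10° lat → SW at lon 120°, lat 0°.
Square 6, 6: +6·2° lon, +6·1° lat → SW at lon 132°, lat 6°.
Subsquare u=20, i=8: +20·0.0833333° lon, +8·0.0416667° lat → SW at lon 133.667°, lat 6.33333°.
Extended square 8, 5: +8·0.00833333° lon, +5·0.00416667° lat → SW at lon 133.733°, lat 6.35417°.
Cell spans 0.00833333° lon × 0.00416667° lat.
west 133.73333° E, east 133.74167° E.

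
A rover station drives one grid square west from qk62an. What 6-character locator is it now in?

Longitude subsquare a = 0; −1 → -1, wraps to 23 = x, carry into square.
Longitude square 6; −1 → 5.
The latitude characters are unchanged.

QK52xn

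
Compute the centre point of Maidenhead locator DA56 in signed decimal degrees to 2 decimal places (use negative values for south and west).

Field D=3, A=0: +3·20° lon, +0·10° lat → SW at lon -120°, lat -90°.
Square 5, 6: +5·2° lon, +6·1° lat → SW at lon -110°, lat -84°.
Cell spans 2° lon × 1° lat. Centre is SW corner plus half of each.
latitude -83.50, longitude -109.00.

-83.50, -109.00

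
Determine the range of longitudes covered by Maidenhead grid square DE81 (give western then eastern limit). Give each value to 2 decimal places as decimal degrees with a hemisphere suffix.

Field D=3, E=4: +3·20° lon, +4·10° lat → SW at lon -120°, lat -50°.
Square 8, 1: +8·2° lon, +1·1° lat → SW at lon -104°, lat -49°.
Cell spans 2° lon × 1° lat.
west 104.00° W, east 102.00° W.

104.00° W, 102.00° W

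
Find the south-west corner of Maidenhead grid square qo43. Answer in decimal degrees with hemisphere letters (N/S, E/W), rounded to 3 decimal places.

Field Q=16, O=14: +16·20° lon, +14·10° lat → SW at lon 140°, lat 50°.
Square 4, 3: +4·2° lon, +3·1° lat → SW at lon 148°, lat 53°.
latitude 53.000° N, longitude 148.000° E.

53.000° N, 148.000° E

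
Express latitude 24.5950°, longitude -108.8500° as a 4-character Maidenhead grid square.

DL54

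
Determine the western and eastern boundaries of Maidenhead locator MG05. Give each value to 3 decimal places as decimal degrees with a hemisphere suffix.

Field M=12, G=6: +12·20° lon, +6·10° lat → SW at lon 60°, lat -30°.
Square 0, 5: +0·2° lon, +5·1° lat → SW at lon 60°, lat -25°.
Cell spans 2° lon × 1° lat.
west 60.000° E, east 62.000° E.

60.000° E, 62.000° E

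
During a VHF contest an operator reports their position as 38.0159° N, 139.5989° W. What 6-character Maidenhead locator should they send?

CM08ea

Shift to the Maidenhead origin (180°W, 90°S): lon 40.4011, lat 128.0159.
Field (20°×10°, letters A–R): 40.4011/20 → 2 → C, 128.0159/10 → 12 → M; chars CM.
Square (2°×1°, digits 0–9): 0.4011/2 → 0, 8.0159/1 → 8; chars 08.
Subsquare (5′×2.5′, letters a–x): 0.4011/0.0833333 → 4 → e, 0.0159/0.0416667 → 0 → a; chars ea.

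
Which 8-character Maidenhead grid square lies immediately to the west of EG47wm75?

Longitude extended square 7; −1 → 6.
The latitude characters are unchanged.

EG47wm65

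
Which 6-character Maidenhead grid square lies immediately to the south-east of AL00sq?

Longitude subsquare s = 18; +1 → 19 = t.
Latitude subsquare q = 16; −1 → 15 = p.

AL00tp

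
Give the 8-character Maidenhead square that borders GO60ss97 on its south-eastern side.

GO60ts06

Longitude extended square 9; +1 → 10, wraps to 0, carry into subsquare.
Longitude subsquare s = 18; +1 → 19 = t.
Latitude extended square 7; −1 → 6.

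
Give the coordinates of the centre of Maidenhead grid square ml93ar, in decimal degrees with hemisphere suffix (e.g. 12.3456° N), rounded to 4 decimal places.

23.7292° N, 78.0417° E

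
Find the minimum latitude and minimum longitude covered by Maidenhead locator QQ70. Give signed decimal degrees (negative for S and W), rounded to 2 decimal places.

70.00, 154.00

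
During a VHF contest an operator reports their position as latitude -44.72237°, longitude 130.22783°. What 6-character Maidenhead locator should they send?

Add 180° to longitude and 90° to latitude: 310.2278, 45.2776.
Field (20°×10°, letters A–R): lon ⌊310.2278/20⌋ = 15 → P; lat ⌊45.2776/10⌋ = 4 → E.
Square (2°×1°, digits 0–9): lon ⌊10.2278/2⌋ = 5; lat ⌊5.2776/1⌋ = 5.
Subsquare (5′×2.5′, letters a–x): lon ⌊0.2278/0.0833333⌋ = 2 → c; lat ⌊0.2776/0.0416667⌋ = 6 → g.

PE55cg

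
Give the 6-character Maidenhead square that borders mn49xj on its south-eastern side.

MN59ai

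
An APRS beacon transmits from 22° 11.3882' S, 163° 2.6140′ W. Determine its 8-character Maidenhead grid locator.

Offset from 180°W / 90°S: lon 16.95643°, lat 67.81020°.
Field: lon ⌊16.95643/20⌋ = 0 → A; lat ⌊67.81020/10⌋ = 6 → G.
Square: lon ⌊16.95643/2⌋ = 8; lat ⌊7.81020/1⌋ = 7.
Subsquare: lon ⌊0.95643/0.0833333⌋ = 11 → l; lat ⌊0.81020/0.0416667⌋ = 19 → t.
Extended square: lon ⌊0.03977/0.00833333⌋ = 4; lat ⌊0.01853/0.00416667⌋ = 4.

AG87lt44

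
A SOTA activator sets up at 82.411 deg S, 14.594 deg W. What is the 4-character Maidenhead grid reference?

IA27

Shift to the Maidenhead origin (180°W, 90°S): lon 165.41, lat 7.59.
Field: lon ⌊165.41/20⌋ = 8 → I; lat ⌊7.59/10⌋ = 0 → A.
Square: lon ⌊5.41/2⌋ = 2; lat ⌊7.59/1⌋ = 7.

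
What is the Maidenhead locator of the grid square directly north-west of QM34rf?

QM34qg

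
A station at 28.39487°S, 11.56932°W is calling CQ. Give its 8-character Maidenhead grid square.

Add 180° to longitude and 90° to latitude: 168.43068, 61.60513.
Field (20°×10°, letters A–R): 168.43068/20 → 8 → I, 61.60513/10 → 6 → G; chars IG.
Square (2°×1°, digits 0–9): 8.43068/2 → 4, 1.60513/1 → 1; chars 41.
Subsquare (5′×2.5′, letters a–x): 0.43068/0.0833333 → 5 → f, 0.60513/0.0416667 → 14 → o; chars fo.
Extended square (30″×15″, digits 0–9): 0.01401/0.00833333 → 1, 0.02180/0.00416667 → 5; chars 15.

IG41fo15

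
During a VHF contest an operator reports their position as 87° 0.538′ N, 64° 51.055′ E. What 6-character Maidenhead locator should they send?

Add 180° to longitude and 90° to latitude: 244.8509, 177.0090.
Field (20°×10°, letters A–R): lon ⌊244.8509/20⌋ = 12 → M; lat ⌊177.0090/10⌋ = 17 → R.
Square (2°×1°, digits 0–9): lon ⌊4.8509/2⌋ = 2; lat ⌊7.0090/1⌋ = 7.
Subsquare (5′×2.5′, letters a–x): lon ⌊0.8509/0.0833333⌋ = 10 → k; lat ⌊0.0090/0.0416667⌋ = 0 → a.

MR27ka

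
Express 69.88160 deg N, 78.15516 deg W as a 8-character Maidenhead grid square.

FP09wv11

Offset from 180°W / 90°S: lon 101.84484°, lat 159.88160°.
Field: lon ⌊101.84484/20⌋ = 5 → F; lat ⌊159.88160/10⌋ = 15 → P.
Square: lon ⌊1.84484/2⌋ = 0; lat ⌊9.88160/1⌋ = 9.
Subsquare: lon ⌊1.84484/0.0833333⌋ = 22 → w; lat ⌊0.88160/0.0416667⌋ = 21 → v.
Extended square: lon ⌊0.01151/0.00833333⌋ = 1; lat ⌊0.00660/0.00416667⌋ = 1.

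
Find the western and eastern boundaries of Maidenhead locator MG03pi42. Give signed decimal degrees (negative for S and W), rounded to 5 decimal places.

61.28333, 61.29167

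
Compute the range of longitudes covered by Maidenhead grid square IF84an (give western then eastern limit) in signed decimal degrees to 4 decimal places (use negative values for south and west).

-4.0000, -3.9167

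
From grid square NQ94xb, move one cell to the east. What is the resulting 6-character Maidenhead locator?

OQ04ab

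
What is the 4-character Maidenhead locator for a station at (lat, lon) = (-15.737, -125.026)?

CH74

Shift to the Maidenhead origin (180°W, 90°S): lon 54.97, lat 74.26.
Field (20°×10°, letters A–R): 54.97/20 → 2 → C, 74.26/10 → 7 → H; chars CH.
Square (2°×1°, digits 0–9): 14.97/2 → 7, 4.26/1 → 4; chars 74.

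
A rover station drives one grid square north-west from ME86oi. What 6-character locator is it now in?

ME86nj

Longitude subsquare o = 14; −1 → 13 = n.
Latitude subsquare i = 8; +1 → 9 = j.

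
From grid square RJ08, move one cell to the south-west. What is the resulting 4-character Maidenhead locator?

QJ97

Longitude square 0; −1 → -1, wraps to 9, carry into field.
Longitude field R = 17; −1 → 16 = Q.
Latitude square 8; −1 → 7.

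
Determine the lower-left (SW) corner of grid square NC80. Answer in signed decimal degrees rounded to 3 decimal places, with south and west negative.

-70.000, 96.000

Field N=13, C=2: +13·20° lon, +2·10° lat → SW at lon 80°, lat -70°.
Square 8, 0: +8·2° lon, +0·1° lat → SW at lon 96°, lat -70°.
latitude -70.000, longitude 96.000.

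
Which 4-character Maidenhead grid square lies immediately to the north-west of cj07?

Longitude square 0; −1 → -1, wraps to 9, carry into field.
Longitude field C = 2; −1 → 1 = B.
Latitude square 7; +1 → 8.

BJ98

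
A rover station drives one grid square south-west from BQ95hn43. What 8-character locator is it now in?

BQ95hn32

Longitude extended square 4; −1 → 3.
Latitude extended square 3; −1 → 2.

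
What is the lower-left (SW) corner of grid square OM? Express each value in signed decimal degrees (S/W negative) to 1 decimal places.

Field O=14, M=12: +14·20° lon, +12·10° lat → SW at lon 100°, lat 30°.
latitude 30.0, longitude 100.0.

30.0, 100.0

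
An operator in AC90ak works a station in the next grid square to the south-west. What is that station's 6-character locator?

AC80xj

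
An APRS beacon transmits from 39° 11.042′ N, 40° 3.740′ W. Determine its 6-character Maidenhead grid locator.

GM99xe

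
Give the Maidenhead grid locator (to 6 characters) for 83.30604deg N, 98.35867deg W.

ER03th

Offset from 180°W / 90°S: lon 81.6413°, lat 173.3060°.
Field: 81.6413/20 → 4 → E, 173.3060/10 → 17 → R; chars ER.
Square: 1.6413/2 → 0, 3.3060/1 → 3; chars 03.
Subsquare: 1.6413/0.0833333 → 19 → t, 0.3060/0.0416667 → 7 → h; chars th.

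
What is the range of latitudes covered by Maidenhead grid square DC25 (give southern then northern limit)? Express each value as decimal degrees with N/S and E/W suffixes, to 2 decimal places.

65.00° S, 64.00° S

Field D=3, C=2: +3·20° lon, +2·10° lat → SW at lon -120°, lat -70°.
Square 2, 5: +2·2° lon, +5·1° lat → SW at lon -116°, lat -65°.
Cell spans 2° lon × 1° lat.
south 65.00° S, north 64.00° S.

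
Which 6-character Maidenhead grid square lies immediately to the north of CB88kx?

Latitude subsquare x = 23; +1 → 24, wraps to 0 = a, carry into square.
Latitude square 8; +1 → 9.
The longitude characters are unchanged.

CB89ka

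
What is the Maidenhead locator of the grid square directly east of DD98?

ED08

Longitude square 9; +1 → 10, wraps to 0, carry into field.
Longitude field D = 3; +1 → 4 = E.
The latitude characters are unchanged.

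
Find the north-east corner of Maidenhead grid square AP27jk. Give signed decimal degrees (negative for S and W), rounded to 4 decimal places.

67.4583, -175.1667

Field A=0, P=15: +0·20° lon, +15·10° lat → SW at lon -180°, lat 60°.
Square 2, 7: +2·2° lon, +7·1° lat → SW at lon -176°, lat 67°.
Subsquare j=9, k=10: +9·0.0833333° lon, +10·0.0416667° lat → SW at lon -175.25°, lat 67.4167°.
Cell spans 0.0833333° lon × 0.0416667° lat. NE corner is SW corner plus one full cell.
latitude 67.4583, longitude -175.1667.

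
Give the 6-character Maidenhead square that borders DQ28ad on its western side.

DQ18xd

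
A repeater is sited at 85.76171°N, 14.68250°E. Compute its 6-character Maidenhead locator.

Offset from 180°W / 90°S: lon 194.6825°, lat 175.7617°.
Field: 194.6825/20 → 9 → J, 175.7617/10 → 17 → R; chars JR.
Square: 14.6825/2 → 7, 5.7617/1 → 5; chars 75.
Subsquare: 0.6825/0.0833333 → 8 → i, 0.7617/0.0416667 → 18 → s; chars is.

JR75is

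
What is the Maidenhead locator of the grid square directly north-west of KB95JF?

Longitude subsquare j = 9; −1 → 8 = i.
Latitude subsquare f = 5; +1 → 6 = g.

KB95ig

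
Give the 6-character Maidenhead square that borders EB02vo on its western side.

EB02uo

Longitude subsquare v = 21; −1 → 20 = u.
The latitude characters are unchanged.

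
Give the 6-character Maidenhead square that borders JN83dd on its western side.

JN83cd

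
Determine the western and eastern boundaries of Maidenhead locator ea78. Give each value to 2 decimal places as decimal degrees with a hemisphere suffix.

86.00° W, 84.00° W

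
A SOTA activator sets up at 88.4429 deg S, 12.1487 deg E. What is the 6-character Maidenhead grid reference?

Offset from 180°W / 90°S: lon 192.1487°, lat 1.5571°.
Field: lon ⌊192.1487/20⌋ = 9 → J; lat ⌊1.5571/10⌋ = 0 → A.
Square: lon ⌊12.1487/2⌋ = 6; lat ⌊1.5571/1⌋ = 1.
Subsquare: lon ⌊0.1487/0.0833333⌋ = 1 → b; lat ⌊0.5571/0.0416667⌋ = 13 → n.

JA61bn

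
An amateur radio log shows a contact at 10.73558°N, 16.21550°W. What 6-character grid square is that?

IK10vr

Offset from 180°W / 90°S: lon 163.7845°, lat 100.7356°.
Field: 163.7845/20 → 8 → I, 100.7356/10 → 10 → K; chars IK.
Square: 3.7845/2 → 1, 0.7356/1 → 0; chars 10.
Subsquare: 1.7845/0.0833333 → 21 → v, 0.7356/0.0416667 → 17 → r; chars vr.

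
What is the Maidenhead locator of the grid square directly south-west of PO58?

PO47

Longitude square 5; −1 → 4.
Latitude square 8; −1 → 7.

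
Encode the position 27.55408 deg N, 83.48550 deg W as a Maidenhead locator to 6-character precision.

EL87gn

Offset from 180°W / 90°S: lon 96.5145°, lat 117.5541°.
Field: lon ⌊96.5145/20⌋ = 4 → E; lat ⌊117.5541/10⌋ = 11 → L.
Square: lon ⌊16.5145/2⌋ = 8; lat ⌊7.5541/1⌋ = 7.
Subsquare: lon ⌊0.5145/0.0833333⌋ = 6 → g; lat ⌊0.5541/0.0416667⌋ = 13 → n.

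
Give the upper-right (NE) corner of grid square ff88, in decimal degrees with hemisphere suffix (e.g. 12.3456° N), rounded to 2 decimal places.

31.00° S, 62.00° W

Field F=5, F=5: +5·20° lon, +5·10° lat → SW at lon -80°, lat -40°.
Square 8, 8: +8·2° lon, +8·1° lat → SW at lon -64°, lat -32°.
Cell spans 2° lon × 1° lat. NE corner is SW corner plus one full cell.
latitude 31.00° S, longitude 62.00° W.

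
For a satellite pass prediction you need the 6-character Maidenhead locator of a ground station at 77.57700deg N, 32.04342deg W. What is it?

Add 180° to longitude and 90° to latitude: 147.9566, 167.5770.
Field (20°×10°, letters A–R): 147.9566/20 → 7 → H, 167.5770/10 → 16 → Q; chars HQ.
Square (2°×1°, digits 0–9): 7.9566/2 → 3, 7.5770/1 → 7; chars 37.
Subsquare (5′×2.5′, letters a–x): 1.9566/0.0833333 → 23 → x, 0.5770/0.0416667 → 13 → n; chars xn.

HQ37xn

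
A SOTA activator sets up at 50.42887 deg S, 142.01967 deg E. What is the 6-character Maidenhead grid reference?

Add 180° to longitude and 90° to latitude: 322.0197, 39.5711.
Field: 322.0197/20 → 16 → Q, 39.5711/10 → 3 → D; chars QD.
Square: 2.0197/2 → 1, 9.5711/1 → 9; chars 19.
Subsquare: 0.0197/0.0833333 → 0 → a, 0.5711/0.0416667 → 13 → n; chars an.

QD19an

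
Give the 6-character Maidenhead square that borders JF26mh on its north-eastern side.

Longitude subsquare m = 12; +1 → 13 = n.
Latitude subsquare h = 7; +1 → 8 = i.

JF26ni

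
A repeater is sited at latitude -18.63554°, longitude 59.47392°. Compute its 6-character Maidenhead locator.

LH91ri

Offset from 180°W / 90°S: lon 239.4739°, lat 71.3645°.
Field: 239.4739/20 → 11 → L, 71.3645/10 → 7 → H; chars LH.
Square: 19.4739/2 → 9, 1.3645/1 → 1; chars 91.
Subsquare: 1.4739/0.0833333 → 17 → r, 0.3645/0.0416667 → 8 → i; chars ri.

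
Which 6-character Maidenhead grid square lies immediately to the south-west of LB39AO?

Longitude subsquare a = 0; −1 → -1, wraps to 23 = x, carry into square.
Longitude square 3; −1 → 2.
Latitude subsquare o = 14; −1 → 13 = n.

LB29xn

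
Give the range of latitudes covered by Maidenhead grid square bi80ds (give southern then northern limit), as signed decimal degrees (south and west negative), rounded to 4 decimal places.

Field B=1, I=8: +1·20° lon, +8·10° lat → SW at lon -160°, lat -10°.
Square 8, 0: +8·2° lon, +0·1° lat → SW at lon -144°, lat -10°.
Subsquare d=3, s=18: +3·0.0833333° lon, +18·0.0416667° lat → SW at lon -143.75°, lat -9.25°.
Cell spans 0.0833333° lon × 0.0416667° lat.
south -9.2500, north -9.2083.

-9.2500, -9.2083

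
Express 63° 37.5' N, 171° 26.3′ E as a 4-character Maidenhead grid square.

RP53

Offset from 180°W / 90°S: lon 351.44°, lat 153.62°.
Field: lon ⌊351.44/20⌋ = 17 → R; lat ⌊153.62/10⌋ = 15 → P.
Square: lon ⌊11.44/2⌋ = 5; lat ⌊3.62/1⌋ = 3.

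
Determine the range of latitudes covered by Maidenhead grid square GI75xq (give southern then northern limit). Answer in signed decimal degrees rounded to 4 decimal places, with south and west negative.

-4.3333, -4.2917

Field G=6, I=8: +6·20° lon, +8·10° lat → SW at lon -60°, lat -10°.
Square 7, 5: +7·2° lon, +5·1° lat → SW at lon -46°, lat -5°.
Subsquare x=23, q=16: +23·0.0833333° lon, +16·0.0416667° lat → SW at lon -44.0833°, lat -4.33333°.
Cell spans 0.0833333° lon × 0.0416667° lat.
south -4.3333, north -4.2917.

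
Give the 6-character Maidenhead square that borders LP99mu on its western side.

Longitude subsquare m = 12; −1 → 11 = l.
The latitude characters are unchanged.

LP99lu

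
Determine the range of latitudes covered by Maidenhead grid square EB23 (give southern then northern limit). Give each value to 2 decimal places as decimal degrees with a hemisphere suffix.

77.00° S, 76.00° S

Field E=4, B=1: +4·20° lon, +1·10° lat → SW at lon -100°, lat -80°.
Square 2, 3: +2·2° lon, +3·1° lat → SW at lon -96°, lat -77°.
Cell spans 2° lon × 1° lat.
south 77.00° S, north 76.00° S.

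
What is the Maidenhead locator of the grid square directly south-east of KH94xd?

Longitude subsquare x = 23; +1 → 24, wraps to 0 = a, carry into square.
Longitude square 9; +1 → 10, wraps to 0, carry into field.
Longitude field K = 10; +1 → 11 = L.
Latitude subsquare d = 3; −1 → 2 = c.

LH04ac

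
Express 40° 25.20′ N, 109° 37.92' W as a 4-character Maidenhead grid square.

DN50

Offset from 180°W / 90°S: lon 70.37°, lat 130.42°.
Field: 70.37/20 → 3 → D, 130.42/10 → 13 → N; chars DN.
Square: 10.37/2 → 5, 0.42/1 → 0; chars 50.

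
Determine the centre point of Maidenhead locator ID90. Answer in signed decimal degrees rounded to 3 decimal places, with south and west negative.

-59.500, -1.000

Field I=8, D=3: +8·20° lon, +3·10° lat → SW at lon -20°, lat -60°.
Square 9, 0: +9·2° lon, +0·1° lat → SW at lon -2°, lat -60°.
Cell spans 2° lon × 1° lat. Centre is SW corner plus half of each.
latitude -59.500, longitude -1.000.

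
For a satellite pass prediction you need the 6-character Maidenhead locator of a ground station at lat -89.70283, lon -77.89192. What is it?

FA10bh

Offset from 180°W / 90°S: lon 102.1081°, lat 0.2972°.
Field: lon ⌊102.1081/20⌋ = 5 → F; lat ⌊0.2972/10⌋ = 0 → A.
Square: lon ⌊2.1081/2⌋ = 1; lat ⌊0.2972/1⌋ = 0.
Subsquare: lon ⌊0.1081/0.0833333⌋ = 1 → b; lat ⌊0.2972/0.0416667⌋ = 7 → h.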